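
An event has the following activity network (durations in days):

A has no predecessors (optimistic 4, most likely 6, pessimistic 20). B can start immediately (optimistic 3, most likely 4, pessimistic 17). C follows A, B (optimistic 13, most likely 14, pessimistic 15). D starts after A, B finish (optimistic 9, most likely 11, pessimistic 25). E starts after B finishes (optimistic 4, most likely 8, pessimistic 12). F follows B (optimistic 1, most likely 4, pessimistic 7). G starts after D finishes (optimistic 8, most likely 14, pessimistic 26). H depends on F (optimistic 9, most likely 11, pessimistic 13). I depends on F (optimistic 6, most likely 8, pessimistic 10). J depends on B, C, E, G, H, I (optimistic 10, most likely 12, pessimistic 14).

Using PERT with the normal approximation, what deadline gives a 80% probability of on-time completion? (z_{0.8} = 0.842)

te_A = (4 + 4·6 + 20)/6 = 48/6 = 8; σ²_A = ((20−4)/6)² = 7.111
te_B = (3 + 4·4 + 17)/6 = 36/6 = 6; σ²_B = ((17−3)/6)² = 5.444
te_C = (13 + 4·14 + 15)/6 = 84/6 = 14; σ²_C = ((15−13)/6)² = 0.111
te_D = (9 + 4·11 + 25)/6 = 78/6 = 13; σ²_D = ((25−9)/6)² = 7.111
te_E = (4 + 4·8 + 12)/6 = 48/6 = 8; σ²_E = ((12−4)/6)² = 1.778
te_F = (1 + 4·4 + 7)/6 = 24/6 = 4; σ²_F = ((7−1)/6)² = 1.000
te_G = (8 + 4·14 + 26)/6 = 90/6 = 15; σ²_G = ((26−8)/6)² = 9.000
te_H = (9 + 4·11 + 13)/6 = 66/6 = 11; σ²_H = ((13−9)/6)² = 0.444
te_I = (6 + 4·8 + 10)/6 = 48/6 = 8; σ²_I = ((10−6)/6)² = 0.444
te_J = (10 + 4·12 + 14)/6 = 72/6 = 12; σ²_J = ((14−10)/6)² = 0.444

Forward pass:
ES_A = 0; EF_A = 8
ES_B = 0; EF_B = 6
ES_C = max(EF_A=8, EF_B=6) = 8; EF_C = 8+14 = 22
ES_D = max(EF_A=8, EF_B=6) = 8; EF_D = 8+13 = 21
ES_E = 6; EF_E = 6+8 = 14
ES_F = 6; EF_F = 6+4 = 10
ES_G = 21; EF_G = 21+15 = 36
ES_H = 10; EF_H = 10+11 = 21
ES_I = 10; EF_I = 10+8 = 18
ES_J = max(EF_B=6, EF_C=22, EF_E=14, EF_G=36, EF_H=21, EF_I=18) = 36; EF_J = 36+12 = 48
Expected project duration μ = 48 days. Critical path: A → D → G → J.

Variance along critical path = 7.111 + 7.111 + 9.000 + 0.444 = 23.667; σ = 4.865 days.
D = μ + z·σ = 48 + 0.842·4.865 = 52.1 days

52.1 days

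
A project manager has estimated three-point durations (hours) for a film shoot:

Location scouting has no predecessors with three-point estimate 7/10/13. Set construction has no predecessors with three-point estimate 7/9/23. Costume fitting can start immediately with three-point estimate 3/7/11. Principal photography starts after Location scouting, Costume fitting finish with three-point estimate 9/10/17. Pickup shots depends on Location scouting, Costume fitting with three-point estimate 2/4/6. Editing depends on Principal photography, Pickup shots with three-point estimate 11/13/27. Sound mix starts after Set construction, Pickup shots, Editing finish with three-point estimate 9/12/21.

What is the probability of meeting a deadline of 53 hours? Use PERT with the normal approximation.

te_Location scouting = (7 + 4·10 + 13)/6 = 60/6 = 10; σ²_Location scouting = ((13−7)/6)² = 1.000
te_Set construction = (7 + 4·9 + 23)/6 = 66/6 = 11; σ²_Set construction = ((23−7)/6)² = 7.111
te_Costume fitting = (3 + 4·7 + 11)/6 = 42/6 = 7; σ²_Costume fitting = ((11−3)/6)² = 1.778
te_Principal photography = (9 + 4·10 + 17)/6 = 66/6 = 11; σ²_Principal photography = ((17−9)/6)² = 1.778
te_Pickup shots = (2 + 4·4 + 6)/6 = 24/6 = 4; σ²_Pickup shots = ((6−2)/6)² = 0.444
te_Editing = (11 + 4·13 + 27)/6 = 90/6 = 15; σ²_Editing = ((27−11)/6)² = 7.111
te_Sound mix = (9 + 4·12 + 21)/6 = 78/6 = 13; σ²_Sound mix = ((21−9)/6)² = 4.000

Forward pass:
ES_Location scouting = 0; EF_Location scouting = 10
ES_Set construction = 0; EF_Set construction = 11
ES_Costume fitting = 0; EF_Costume fitting = 7
ES_Principal photography = max(EF_Location scouting=10, EF_Costume fitting=7) = 10; EF_Principal photography = 10+11 = 21
ES_Pickup shots = max(EF_Location scouting=10, EF_Costume fitting=7) = 10; EF_Pickup shots = 10+4 = 14
ES_Editing = max(EF_Principal photography=21, EF_Pickup shots=14) = 21; EF_Editing = 21+15 = 36
ES_Sound mix = max(EF_Set construction=11, EF_Pickup shots=14, EF_Editing=36) = 36; EF_Sound mix = 36+13 = 49
Expected project duration μ = 49 hours. Critical path: Location scouting → Principal photography → Editing → Sound mix.

Variance along critical path = 1.000 + 1.778 + 7.111 + 4.000 = 13.889; σ = √13.889 = 3.727 hours.
Z = (53 − 49) / 3.727 = 1.073
P(T ≤ 53) = Φ(1.073) ≈ 0.858

0.858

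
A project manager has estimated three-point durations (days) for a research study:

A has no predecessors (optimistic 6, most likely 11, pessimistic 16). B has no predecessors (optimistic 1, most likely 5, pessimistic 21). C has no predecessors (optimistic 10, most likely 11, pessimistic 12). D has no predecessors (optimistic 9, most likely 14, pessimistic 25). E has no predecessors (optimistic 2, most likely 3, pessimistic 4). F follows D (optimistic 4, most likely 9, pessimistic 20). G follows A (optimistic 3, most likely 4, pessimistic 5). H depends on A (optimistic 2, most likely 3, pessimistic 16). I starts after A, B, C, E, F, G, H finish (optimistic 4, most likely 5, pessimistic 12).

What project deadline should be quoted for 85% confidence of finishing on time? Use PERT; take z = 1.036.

te_A = (6 + 4·11 + 16)/6 = 66/6 = 11; σ²_A = ((16−6)/6)² = 2.778
te_B = (1 + 4·5 + 21)/6 = 42/6 = 7; σ²_B = ((21−1)/6)² = 11.111
te_C = (10 + 4·11 + 12)/6 = 66/6 = 11; σ²_C = ((12−10)/6)² = 0.111
te_D = (9 + 4·14 + 25)/6 = 90/6 = 15; σ²_D = ((25−9)/6)² = 7.111
te_E = (2 + 4·3 + 4)/6 = 18/6 = 3; σ²_E = ((4−2)/6)² = 0.111
te_F = (4 + 4·9 + 20)/6 = 60/6 = 10; σ²_F = ((20−4)/6)² = 7.111
te_G = (3 + 4·4 + 5)/6 = 24/6 = 4; σ²_G = ((5−3)/6)² = 0.111
te_H = (2 + 4·3 + 16)/6 = 30/6 = 5; σ²_H = ((16−2)/6)² = 5.444
te_I = (4 + 4·5 + 12)/6 = 36/6 = 6; σ²_I = ((12−4)/6)² = 1.778

Forward pass:
ES_A = 0; EF_A = 11
ES_B = 0; EF_B = 7
ES_C = 0; EF_C = 11
ES_D = 0; EF_D = 15
ES_E = 0; EF_E = 3
ES_F = 15; EF_F = 15+10 = 25
ES_G = 11; EF_G = 11+4 = 15
ES_H = 11; EF_H = 11+5 = 16
ES_I = max(EF_A=11, EF_B=7, EF_C=11, EF_E=3, EF_F=25, EF_G=15, EF_H=16) = 25; EF_I = 25+6 = 31
Expected project duration μ = 31 days. Critical path: D → F → I.

Variance along critical path = 7.111 + 7.111 + 1.778 = 16.000; σ = 4.000 days.
D = μ + z·σ = 31 + 1.036·4.000 = 35.1 days

35.1 days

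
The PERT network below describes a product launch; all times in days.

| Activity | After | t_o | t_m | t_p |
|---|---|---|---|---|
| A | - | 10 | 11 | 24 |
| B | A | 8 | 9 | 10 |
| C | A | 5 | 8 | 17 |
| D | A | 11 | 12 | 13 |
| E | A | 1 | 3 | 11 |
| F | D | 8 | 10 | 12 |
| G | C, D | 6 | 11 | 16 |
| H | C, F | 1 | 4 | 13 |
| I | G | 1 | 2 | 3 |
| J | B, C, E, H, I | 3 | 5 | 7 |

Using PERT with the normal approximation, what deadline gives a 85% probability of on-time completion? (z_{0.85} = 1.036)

48.3 days

te_A = (10 + 4·11 + 24)/6 = 78/6 = 13; σ²_A = ((24−10)/6)² = 5.444
te_B = (8 + 4·9 + 10)/6 = 54/6 = 9; σ²_B = ((10−8)/6)² = 0.111
te_C = (5 + 4·8 + 17)/6 = 54/6 = 9; σ²_C = ((17−5)/6)² = 4.000
te_D = (11 + 4·12 + 13)/6 = 72/6 = 12; σ²_D = ((13−11)/6)² = 0.111
te_E = (1 + 4·3 + 11)/6 = 24/6 = 4; σ²_E = ((11−1)/6)² = 2.778
te_F = (8 + 4·10 + 12)/6 = 60/6 = 10; σ²_F = ((12−8)/6)² = 0.444
te_G = (6 + 4·11 + 16)/6 = 66/6 = 11; σ²_G = ((16−6)/6)² = 2.778
te_H = (1 + 4·4 + 13)/6 = 30/6 = 5; σ²_H = ((13−1)/6)² = 4.000
te_I = (1 + 4·2 + 3)/6 = 12/6 = 2; σ²_I = ((3−1)/6)² = 0.111
te_J = (3 + 4·5 + 7)/6 = 30/6 = 5; σ²_J = ((7−3)/6)² = 0.444

Forward pass:
ES_A = 0; EF_A = 13
ES_B = 13; EF_B = 13+9 = 22
ES_C = 13; EF_C = 13+9 = 22
ES_D = 13; EF_D = 13+12 = 25
ES_E = 13; EF_E = 13+4 = 17
ES_F = 25; EF_F = 25+10 = 35
ES_G = max(EF_C=22, EF_D=25) = 25; EF_G = 25+11 = 36
ES_H = max(EF_C=22, EF_F=35) = 35; EF_H = 35+5 = 40
ES_I = 36; EF_I = 36+2 = 38
ES_J = max(EF_B=22, EF_C=22, EF_E=17, EF_H=40, EF_I=38) = 40; EF_J = 40+5 = 45
Expected project duration μ = 45 days. Critical path: A → D → F → H → J.

Variance along critical path = 5.444 + 0.111 + 0.444 + 4.000 + 0.444 = 10.444; σ = 3.232 days.
D = μ + z·σ = 45 + 1.036·3.232 = 48.3 days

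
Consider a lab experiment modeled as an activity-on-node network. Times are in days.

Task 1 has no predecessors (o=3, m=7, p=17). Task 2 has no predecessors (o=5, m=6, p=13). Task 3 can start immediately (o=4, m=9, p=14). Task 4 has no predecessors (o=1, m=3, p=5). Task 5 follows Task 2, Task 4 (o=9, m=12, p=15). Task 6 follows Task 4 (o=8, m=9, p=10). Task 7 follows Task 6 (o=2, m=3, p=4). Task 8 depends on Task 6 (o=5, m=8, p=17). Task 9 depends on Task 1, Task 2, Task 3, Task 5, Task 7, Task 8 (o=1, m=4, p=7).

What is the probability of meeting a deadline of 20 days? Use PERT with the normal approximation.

0.017

te_Task 1 = (3 + 4·7 + 17)/6 = 48/6 = 8; σ²_Task 1 = ((17−3)/6)² = 5.444
te_Task 2 = (5 + 4·6 + 13)/6 = 42/6 = 7; σ²_Task 2 = ((13−5)/6)² = 1.778
te_Task 3 = (4 + 4·9 + 14)/6 = 54/6 = 9; σ²_Task 3 = ((14−4)/6)² = 2.778
te_Task 4 = (1 + 4·3 + 5)/6 = 18/6 = 3; σ²_Task 4 = ((5−1)/6)² = 0.444
te_Task 5 = (9 + 4·12 + 15)/6 = 72/6 = 12; σ²_Task 5 = ((15−9)/6)² = 1.000
te_Task 6 = (8 + 4·9 + 10)/6 = 54/6 = 9; σ²_Task 6 = ((10−8)/6)² = 0.111
te_Task 7 = (2 + 4·3 + 4)/6 = 18/6 = 3; σ²_Task 7 = ((4−2)/6)² = 0.111
te_Task 8 = (5 + 4·8 + 17)/6 = 54/6 = 9; σ²_Task 8 = ((17−5)/6)² = 4.000
te_Task 9 = (1 + 4·4 + 7)/6 = 24/6 = 4; σ²_Task 9 = ((7−1)/6)² = 1.000

Forward pass:
ES_Task 1 = 0; EF_Task 1 = 8
ES_Task 2 = 0; EF_Task 2 = 7
ES_Task 3 = 0; EF_Task 3 = 9
ES_Task 4 = 0; EF_Task 4 = 3
ES_Task 5 = max(EF_Task 2=7, EF_Task 4=3) = 7; EF_Task 5 = 7+12 = 19
ES_Task 6 = 3; EF_Task 6 = 3+9 = 12
ES_Task 7 = 12; EF_Task 7 = 12+3 = 15
ES_Task 8 = 12; EF_Task 8 = 12+9 = 21
ES_Task 9 = max(EF_Task 1=8, EF_Task 2=7, EF_Task 3=9, EF_Task 5=19, EF_Task 7=15, EF_Task 8=21) = 21; EF_Task 9 = 21+4 = 25
Expected project duration μ = 25 days. Critical path: Task 4 → Task 6 → Task 8 → Task 9.

Variance along critical path = 0.444 + 0.111 + 4.000 + 1.000 = 5.556; σ = √5.556 = 2.357 days.
Z = (20 − 25) / 2.357 = -2.121
P(T ≤ 20) = Φ(-2.121) ≈ 0.017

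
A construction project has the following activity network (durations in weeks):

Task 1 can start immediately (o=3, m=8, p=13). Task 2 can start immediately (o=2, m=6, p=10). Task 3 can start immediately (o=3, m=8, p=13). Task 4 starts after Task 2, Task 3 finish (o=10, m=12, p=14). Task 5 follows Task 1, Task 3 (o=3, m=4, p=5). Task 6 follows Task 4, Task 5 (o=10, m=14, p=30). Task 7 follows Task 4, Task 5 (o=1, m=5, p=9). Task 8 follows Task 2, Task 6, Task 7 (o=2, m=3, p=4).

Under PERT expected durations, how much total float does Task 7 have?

11 weeks

te_Task 1 = (3 + 4·8 + 13)/6 = 48/6 = 8
te_Task 2 = (2 + 4·6 + 10)/6 = 36/6 = 6
te_Task 3 = (3 + 4·8 + 13)/6 = 48/6 = 8
te_Task 4 = (10 + 4·12 + 14)/6 = 72/6 = 12
te_Task 5 = (3 + 4·4 + 5)/6 = 24/6 = 4
te_Task 6 = (10 + 4·14 + 30)/6 = 96/6 = 16
te_Task 7 = (1 + 4·5 + 9)/6 = 30/6 = 5
te_Task 8 = (2 + 4·3 + 4)/6 = 18/6 = 3

Forward pass:
ES_Task 1 = 0; EF_Task 1 = 8
ES_Task 2 = 0; EF_Task 2 = 6
ES_Task 3 = 0; EF_Task 3 = 8
ES_Task 4 = max(EF_Task 2=6, EF_Task 3=8) = 8; EF_Task 4 = 8+12 = 20
ES_Task 5 = max(EF_Task 1=8, EF_Task 3=8) = 8; EF_Task 5 = 8+4 = 12
ES_Task 6 = max(EF_Task 4=20, EF_Task 5=12) = 20; EF_Task 6 = 20+16 = 36
ES_Task 7 = max(EF_Task 4=20, EF_Task 5=12) = 20; EF_Task 7 = 20+5 = 25
ES_Task 8 = max(EF_Task 2=6, EF_Task 6=36, EF_Task 7=25) = 36; EF_Task 8 = 36+3 = 39
Expected project duration μ = 39 weeks. Critical path: Task 3 → Task 4 → Task 6 → Task 8.

Backward pass:
LF_Task 8 = 39; LS_Task 8 = 39−3 = 36
LF_Task 7 = LS_Task 8 = 36; LS_Task 7 = 36−5 = 31
LF_Task 6 = LS_Task 8 = 36; LS_Task 6 = 36−16 = 20
LF_Task 5 = min(LS_Task 6=20, LS_Task 7=31) = 20; LS_Task 5 = 20−4 = 16
LF_Task 4 = min(LS_Task 6=20, LS_Task 7=31) = 20; LS_Task 4 = 20−12 = 8
LF_Task 3 = min(LS_Task 4=8, LS_Task 5=16) = 8; LS_Task 3 = 8−8 = 0
LF_Task 2 = min(LS_Task 4=8, LS_Task 8=36) = 8; LS_Task 2 = 8−6 = 2
LF_Task 1 = LS_Task 5 = 16; LS_Task 1 = 16−8 = 8
Slack_Task 7 = LS_Task 7 − ES_Task 7 = 31 − 20 = 11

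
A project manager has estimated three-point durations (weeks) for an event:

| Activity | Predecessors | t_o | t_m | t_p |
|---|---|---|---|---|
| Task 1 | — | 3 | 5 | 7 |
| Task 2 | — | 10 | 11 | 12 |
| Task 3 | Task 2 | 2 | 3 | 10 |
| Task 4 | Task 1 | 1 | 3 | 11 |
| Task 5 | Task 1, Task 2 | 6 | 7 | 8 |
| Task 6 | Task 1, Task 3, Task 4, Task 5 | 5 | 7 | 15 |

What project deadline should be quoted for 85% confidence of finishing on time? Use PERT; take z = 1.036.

27.8 weeks

te_Task 1 = (3 + 4·5 + 7)/6 = 30/6 = 5; σ²_Task 1 = ((7−3)/6)² = 0.444
te_Task 2 = (10 + 4·11 + 12)/6 = 66/6 = 11; σ²_Task 2 = ((12−10)/6)² = 0.111
te_Task 3 = (2 + 4·3 + 10)/6 = 24/6 = 4; σ²_Task 3 = ((10−2)/6)² = 1.778
te_Task 4 = (1 + 4·3 + 11)/6 = 24/6 = 4; σ²_Task 4 = ((11−1)/6)² = 2.778
te_Task 5 = (6 + 4·7 + 8)/6 = 42/6 = 7; σ²_Task 5 = ((8−6)/6)² = 0.111
te_Task 6 = (5 + 4·7 + 15)/6 = 48/6 = 8; σ²_Task 6 = ((15−5)/6)² = 2.778

Forward pass:
ES_Task 1 = 0; EF_Task 1 = 5
ES_Task 2 = 0; EF_Task 2 = 11
ES_Task 3 = 11; EF_Task 3 = 11+4 = 15
ES_Task 4 = 5; EF_Task 4 = 5+4 = 9
ES_Task 5 = max(EF_Task 1=5, EF_Task 2=11) = 11; EF_Task 5 = 11+7 = 18
ES_Task 6 = max(EF_Task 1=5, EF_Task 3=15, EF_Task 4=9, EF_Task 5=18) = 18; EF_Task 6 = 18+8 = 26
Expected project duration μ = 26 weeks. Critical path: Task 2 → Task 5 → Task 6.

Variance along critical path = 0.111 + 0.111 + 2.778 = 3.000; σ = 1.732 weeks.
D = μ + z·σ = 26 + 1.036·1.732 = 27.8 weeks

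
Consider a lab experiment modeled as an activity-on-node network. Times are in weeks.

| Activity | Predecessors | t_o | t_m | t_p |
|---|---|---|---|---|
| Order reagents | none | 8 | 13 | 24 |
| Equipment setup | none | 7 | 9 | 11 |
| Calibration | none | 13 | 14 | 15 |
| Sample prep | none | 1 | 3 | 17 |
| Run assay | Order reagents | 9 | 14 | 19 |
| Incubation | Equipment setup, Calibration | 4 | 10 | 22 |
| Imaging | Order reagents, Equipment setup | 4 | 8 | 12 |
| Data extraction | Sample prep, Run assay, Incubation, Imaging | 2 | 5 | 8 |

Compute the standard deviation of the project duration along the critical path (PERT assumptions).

3.30 weeks

te_Order reagents = (8 + 4·13 + 24)/6 = 84/6 = 14; σ²_Order reagents = ((24−8)/6)² = 7.111
te_Equipment setup = (7 + 4·9 + 11)/6 = 54/6 = 9; σ²_Equipment setup = ((11−7)/6)² = 0.444
te_Calibration = (13 + 4·14 + 15)/6 = 84/6 = 14; σ²_Calibration = ((15−13)/6)² = 0.111
te_Sample prep = (1 + 4·3 + 17)/6 = 30/6 = 5; σ²_Sample prep = ((17−1)/6)² = 7.111
te_Run assay = (9 + 4·14 + 19)/6 = 84/6 = 14; σ²_Run assay = ((19−9)/6)² = 2.778
te_Incubation = (4 + 4·10 + 22)/6 = 66/6 = 11; σ²_Incubation = ((22−4)/6)² = 9.000
te_Imaging = (4 + 4·8 + 12)/6 = 48/6 = 8; σ²_Imaging = ((12−4)/6)² = 1.778
te_Data extraction = (2 + 4·5 + 8)/6 = 30/6 = 5; σ²_Data extraction = ((8−2)/6)² = 1.000

Forward pass:
ES_Order reagents = 0; EF_Order reagents = 14
ES_Equipment setup = 0; EF_Equipment setup = 9
ES_Calibration = 0; EF_Calibration = 14
ES_Sample prep = 0; EF_Sample prep = 5
ES_Run assay = 14; EF_Run assay = 14+14 = 28
ES_Incubation = max(EF_Equipment setup=9, EF_Calibration=14) = 14; EF_Incubation = 14+11 = 25
ES_Imaging = max(EF_Order reagents=14, EF_Equipment setup=9) = 14; EF_Imaging = 14+8 = 22
ES_Data extraction = max(EF_Sample prep=5, EF_Run assay=28, EF_Incubation=25, EF_Imaging=22) = 28; EF_Data extraction = 28+5 = 33
Expected project duration μ = 33 weeks. Critical path: Order reagents → Run assay → Data extraction.

Variance along critical path = 7.111 + 2.778 + 1.000 = 10.889
σ = √10.889 = 3.300 weeks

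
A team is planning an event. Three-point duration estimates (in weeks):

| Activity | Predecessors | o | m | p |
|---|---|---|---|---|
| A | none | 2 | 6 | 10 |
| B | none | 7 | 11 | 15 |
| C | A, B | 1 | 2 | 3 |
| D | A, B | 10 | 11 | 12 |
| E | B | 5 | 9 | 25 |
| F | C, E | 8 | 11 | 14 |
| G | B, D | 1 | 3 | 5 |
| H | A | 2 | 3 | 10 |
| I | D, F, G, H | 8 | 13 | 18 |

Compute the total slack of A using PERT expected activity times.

13 weeks

te_A = (2 + 4·6 + 10)/6 = 36/6 = 6
te_B = (7 + 4·11 + 15)/6 = 66/6 = 11
te_C = (1 + 4·2 + 3)/6 = 12/6 = 2
te_D = (10 + 4·11 + 12)/6 = 66/6 = 11
te_E = (5 + 4·9 + 25)/6 = 66/6 = 11
te_F = (8 + 4·11 + 14)/6 = 66/6 = 11
te_G = (1 + 4·3 + 5)/6 = 18/6 = 3
te_H = (2 + 4·3 + 10)/6 = 24/6 = 4
te_I = (8 + 4·13 + 18)/6 = 78/6 = 13

Forward pass:
ES_A = 0; EF_A = 6
ES_B = 0; EF_B = 11
ES_C = max(EF_A=6, EF_B=11) = 11; EF_C = 11+2 = 13
ES_D = max(EF_A=6, EF_B=11) = 11; EF_D = 11+11 = 22
ES_E = 11; EF_E = 11+11 = 22
ES_F = max(EF_C=13, EF_E=22) = 22; EF_F = 22+11 = 33
ES_G = max(EF_B=11, EF_D=22) = 22; EF_G = 22+3 = 25
ES_H = 6; EF_H = 6+4 = 10
ES_I = max(EF_D=22, EF_F=33, EF_G=25, EF_H=10) = 33; EF_I = 33+13 = 46
Expected project duration μ = 46 weeks. Critical path: B → E → F → I.

Backward pass:
LF_I = 46; LS_I = 46−13 = 33
LF_H = LS_I = 33; LS_H = 33−4 = 29
LF_G = LS_I = 33; LS_G = 33−3 = 30
LF_F = LS_I = 33; LS_F = 33−11 = 22
LF_E = LS_F = 22; LS_E = 22−11 = 11
LF_D = min(LS_G=30, LS_I=33) = 30; LS_D = 30−11 = 19
LF_C = LS_F = 22; LS_C = 22−2 = 20
LF_B = min(LS_C=20, LS_D=19, LS_E=11, LS_G=30) = 11; LS_B = 11−11 = 0
LF_A = min(LS_C=20, LS_D=19, LS_H=29) = 19; LS_A = 19−6 = 13
Slack_A = LS_A − ES_A = 13 − 0 = 13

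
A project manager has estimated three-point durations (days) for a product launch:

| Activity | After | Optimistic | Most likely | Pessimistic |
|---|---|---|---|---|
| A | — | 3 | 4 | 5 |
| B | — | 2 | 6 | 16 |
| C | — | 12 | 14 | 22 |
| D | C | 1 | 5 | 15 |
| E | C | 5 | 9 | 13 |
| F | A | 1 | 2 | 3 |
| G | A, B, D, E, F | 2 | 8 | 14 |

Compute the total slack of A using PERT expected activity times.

18 days

te_A = (3 + 4·4 + 5)/6 = 24/6 = 4
te_B = (2 + 4·6 + 16)/6 = 42/6 = 7
te_C = (12 + 4·14 + 22)/6 = 90/6 = 15
te_D = (1 + 4·5 + 15)/6 = 36/6 = 6
te_E = (5 + 4·9 + 13)/6 = 54/6 = 9
te_F = (1 + 4·2 + 3)/6 = 12/6 = 2
te_G = (2 + 4·8 + 14)/6 = 48/6 = 8

Forward pass:
ES_A = 0; EF_A = 4
ES_B = 0; EF_B = 7
ES_C = 0; EF_C = 15
ES_D = 15; EF_D = 15+6 = 21
ES_E = 15; EF_E = 15+9 = 24
ES_F = 4; EF_F = 4+2 = 6
ES_G = max(EF_A=4, EF_B=7, EF_D=21, EF_E=24, EF_F=6) = 24; EF_G = 24+8 = 32
Expected project duration μ = 32 days. Critical path: C → E → G.

Backward pass:
LF_G = 32; LS_G = 32−8 = 24
LF_F = LS_G = 24; LS_F = 24−2 = 22
LF_E = LS_G = 24; LS_E = 24−9 = 15
LF_D = LS_G = 24; LS_D = 24−6 = 18
LF_C = min(LS_D=18, LS_E=15) = 15; LS_C = 15−15 = 0
LF_B = LS_G = 24; LS_B = 24−7 = 17
LF_A = min(LS_F=22, LS_G=24) = 22; LS_A = 22−4 = 18
Slack_A = LS_A − ES_A = 18 − 0 = 18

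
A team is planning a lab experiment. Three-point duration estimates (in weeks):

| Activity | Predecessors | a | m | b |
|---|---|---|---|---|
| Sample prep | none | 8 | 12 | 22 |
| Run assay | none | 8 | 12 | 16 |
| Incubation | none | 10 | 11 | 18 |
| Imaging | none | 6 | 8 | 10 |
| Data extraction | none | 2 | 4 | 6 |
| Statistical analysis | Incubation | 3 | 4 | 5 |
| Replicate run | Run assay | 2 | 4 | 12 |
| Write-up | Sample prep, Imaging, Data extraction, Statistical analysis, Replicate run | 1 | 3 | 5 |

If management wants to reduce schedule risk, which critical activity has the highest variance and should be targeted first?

te_Sample prep = (8 + 4·12 + 22)/6 = 78/6 = 13; σ²_Sample prep = ((22−8)/6)² = 5.444
te_Run assay = (8 + 4·12 + 16)/6 = 72/6 = 12; σ²_Run assay = ((16−8)/6)² = 1.778
te_Incubation = (10 + 4·11 + 18)/6 = 72/6 = 12; σ²_Incubation = ((18−10)/6)² = 1.778
te_Imaging = (6 + 4·8 + 10)/6 = 48/6 = 8; σ²_Imaging = ((10−6)/6)² = 0.444
te_Data extraction = (2 + 4·4 + 6)/6 = 24/6 = 4; σ²_Data extraction = ((6−2)/6)² = 0.444
te_Statistical analysis = (3 + 4·4 + 5)/6 = 24/6 = 4; σ²_Statistical analysis = ((5−3)/6)² = 0.111
te_Replicate run = (2 + 4·4 + 12)/6 = 30/6 = 5; σ²_Replicate run = ((12−2)/6)² = 2.778
te_Write-up = (1 + 4·3 + 5)/6 = 18/6 = 3; σ²_Write-up = ((5−1)/6)² = 0.444

Forward pass:
ES_Sample prep = 0; EF_Sample prep = 13
ES_Run assay = 0; EF_Run assay = 12
ES_Incubation = 0; EF_Incubation = 12
ES_Imaging = 0; EF_Imaging = 8
ES_Data extraction = 0; EF_Data extraction = 4
ES_Statistical analysis = 12; EF_Statistical analysis = 12+4 = 16
ES_Replicate run = 12; EF_Replicate run = 12+5 = 17
ES_Write-up = max(EF_Sample prep=13, EF_Imaging=8, EF_Data extraction=4, EF_Statistical analysis=16, EF_Replicate run=17) = 17; EF_Write-up = 17+3 = 20
Expected project duration μ = 20 weeks. Critical path: Run assay → Replicate run → Write-up.

Variances on critical path: σ²_Run assay=1.778, σ²_Replicate run=2.778, σ²_Write-up=0.444.
Largest is σ²_Replicate run = 2.778.

Replicate run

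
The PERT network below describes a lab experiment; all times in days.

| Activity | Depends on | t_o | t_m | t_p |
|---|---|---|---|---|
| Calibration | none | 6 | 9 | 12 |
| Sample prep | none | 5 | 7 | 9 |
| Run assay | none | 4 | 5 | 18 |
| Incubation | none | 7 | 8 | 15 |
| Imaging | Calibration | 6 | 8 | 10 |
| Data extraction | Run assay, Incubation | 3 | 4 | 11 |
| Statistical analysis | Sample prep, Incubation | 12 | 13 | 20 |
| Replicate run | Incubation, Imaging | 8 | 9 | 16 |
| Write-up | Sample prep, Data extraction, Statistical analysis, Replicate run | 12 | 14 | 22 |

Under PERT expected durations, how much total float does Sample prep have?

6 days

te_Calibration = (6 + 4·9 + 12)/6 = 54/6 = 9
te_Sample prep = (5 + 4·7 + 9)/6 = 42/6 = 7
te_Run assay = (4 + 4·5 + 18)/6 = 42/6 = 7
te_Incubation = (7 + 4·8 + 15)/6 = 54/6 = 9
te_Imaging = (6 + 4·8 + 10)/6 = 48/6 = 8
te_Data extraction = (3 + 4·4 + 11)/6 = 30/6 = 5
te_Statistical analysis = (12 + 4·13 + 20)/6 = 84/6 = 14
te_Replicate run = (8 + 4·9 + 16)/6 = 60/6 = 10
te_Write-up = (12 + 4·14 + 22)/6 = 90/6 = 15

Forward pass:
ES_Calibration = 0; EF_Calibration = 9
ES_Sample prep = 0; EF_Sample prep = 7
ES_Run assay = 0; EF_Run assay = 7
ES_Incubation = 0; EF_Incubation = 9
ES_Imaging = 9; EF_Imaging = 9+8 = 17
ES_Data extraction = max(EF_Run assay=7, EF_Incubation=9) = 9; EF_Data extraction = 9+5 = 14
ES_Statistical analysis = max(EF_Sample prep=7, EF_Incubation=9) = 9; EF_Statistical analysis = 9+14 = 23
ES_Replicate run = max(EF_Incubation=9, EF_Imaging=17) = 17; EF_Replicate run = 17+10 = 27
ES_Write-up = max(EF_Sample prep=7, EF_Data extraction=14, EF_Statistical analysis=23, EF_Replicate run=27) = 27; EF_Write-up = 27+15 = 42
Expected project duration μ = 42 days. Critical path: Calibration → Imaging → Replicate run → Write-up.

Backward pass:
LF_Write-up = 42; LS_Write-up = 42−15 = 27
LF_Replicate run = LS_Write-up = 27; LS_Replicate run = 27−10 = 17
LF_Statistical analysis = LS_Write-up = 27; LS_Statistical analysis = 27−14 = 13
LF_Data extraction = LS_Write-up = 27; LS_Data extraction = 27−5 = 22
LF_Imaging = LS_Replicate run = 17; LS_Imaging = 17−8 = 9
LF_Incubation = min(LS_Data extraction=22, LS_Statistical analysis=13, LS_Replicate run=17) = 13; LS_Incubation = 13−9 = 4
LF_Run assay = LS_Data extraction = 22; LS_Run assay = 22−7 = 15
LF_Sample prep = min(LS_Statistical analysis=13, LS_Write-up=27) = 13; LS_Sample prep = 13−7 = 6
LF_Calibration = LS_Imaging = 9; LS_Calibration = 9−9 = 0
Slack_Sample prep = LS_Sample prep − ES_Sample prep = 6 − 0 = 6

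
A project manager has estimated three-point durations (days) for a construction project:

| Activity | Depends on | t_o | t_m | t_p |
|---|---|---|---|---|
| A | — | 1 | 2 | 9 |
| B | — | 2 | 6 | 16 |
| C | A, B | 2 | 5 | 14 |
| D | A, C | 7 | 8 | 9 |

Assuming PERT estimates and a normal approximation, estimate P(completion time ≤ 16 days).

0.053

te_A = (1 + 4·2 + 9)/6 = 18/6 = 3; σ²_A = ((9−1)/6)² = 1.778
te_B = (2 + 4·6 + 16)/6 = 42/6 = 7; σ²_B = ((16−2)/6)² = 5.444
te_C = (2 + 4·5 + 14)/6 = 36/6 = 6; σ²_C = ((14−2)/6)² = 4.000
te_D = (7 + 4·8 + 9)/6 = 48/6 = 8; σ²_D = ((9−7)/6)² = 0.111

Forward pass:
ES_A = 0; EF_A = 3
ES_B = 0; EF_B = 7
ES_C = max(EF_A=3, EF_B=7) = 7; EF_C = 7+6 = 13
ES_D = max(EF_A=3, EF_C=13) = 13; EF_D = 13+8 = 21
Expected project duration μ = 21 days. Critical path: B → C → D.

Variance along critical path = 5.444 + 4.000 + 0.111 = 9.556; σ = √9.556 = 3.091 days.
Z = (16 − 21) / 3.091 = -1.617
P(T ≤ 16) = Φ(-1.617) ≈ 0.053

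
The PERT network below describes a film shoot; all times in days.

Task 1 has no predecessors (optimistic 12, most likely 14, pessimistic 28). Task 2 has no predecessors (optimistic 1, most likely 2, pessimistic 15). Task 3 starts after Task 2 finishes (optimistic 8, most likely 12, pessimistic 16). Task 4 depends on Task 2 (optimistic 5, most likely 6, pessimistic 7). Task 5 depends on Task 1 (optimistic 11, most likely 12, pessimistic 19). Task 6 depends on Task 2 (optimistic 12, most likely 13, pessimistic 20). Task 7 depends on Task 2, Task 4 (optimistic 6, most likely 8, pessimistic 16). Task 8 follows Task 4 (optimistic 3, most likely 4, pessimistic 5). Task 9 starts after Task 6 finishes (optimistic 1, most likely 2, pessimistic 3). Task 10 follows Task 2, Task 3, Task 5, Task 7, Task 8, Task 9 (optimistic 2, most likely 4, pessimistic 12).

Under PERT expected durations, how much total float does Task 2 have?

te_Task 1 = (12 + 4·14 + 28)/6 = 96/6 = 16
te_Task 2 = (1 + 4·2 + 15)/6 = 24/6 = 4
te_Task 3 = (8 + 4·12 + 16)/6 = 72/6 = 12
te_Task 4 = (5 + 4·6 + 7)/6 = 36/6 = 6
te_Task 5 = (11 + 4·12 + 19)/6 = 78/6 = 13
te_Task 6 = (12 + 4·13 + 20)/6 = 84/6 = 14
te_Task 7 = (6 + 4·8 + 16)/6 = 54/6 = 9
te_Task 8 = (3 + 4·4 + 5)/6 = 24/6 = 4
te_Task 9 = (1 + 4·2 + 3)/6 = 12/6 = 2
te_Task 10 = (2 + 4·4 + 12)/6 = 30/6 = 5

Forward pass:
ES_Task 1 = 0; EF_Task 1 = 16
ES_Task 2 = 0; EF_Task 2 = 4
ES_Task 3 = 4; EF_Task 3 = 4+12 = 16
ES_Task 4 = 4; EF_Task 4 = 4+6 = 10
ES_Task 5 = 16; EF_Task 5 = 16+13 = 29
ES_Task 6 = 4; EF_Task 6 = 4+14 = 18
ES_Task 7 = max(EF_Task 2=4, EF_Task 4=10) = 10; EF_Task 7 = 10+9 = 19
ES_Task 8 = 10; EF_Task 8 = 10+4 = 14
ES_Task 9 = 18; EF_Task 9 = 18+2 = 20
ES_Task 10 = max(EF_Task 2=4, EF_Task 3=16, EF_Task 5=29, EF_Task 7=19, EF_Task 8=14, EF_Task 9=20) = 29; EF_Task 10 = 29+5 = 34
Expected project duration μ = 34 days. Critical path: Task 1 → Task 5 → Task 10.

Backward pass:
LF_Task 10 = 34; LS_Task 10 = 34−5 = 29
LF_Task 9 = LS_Task 10 = 29; LS_Task 9 = 29−2 = 27
LF_Task 8 = LS_Task 10 = 29; LS_Task 8 = 29−4 = 25
LF_Task 7 = LS_Task 10 = 29; LS_Task 7 = 29−9 = 20
LF_Task 6 = LS_Task 9 = 27; LS_Task 6 = 27−14 = 13
LF_Task 5 = LS_Task 10 = 29; LS_Task 5 = 29−13 = 16
LF_Task 4 = min(LS_Task 7=20, LS_Task 8=25) = 20; LS_Task 4 = 20−6 = 14
LF_Task 3 = LS_Task 10 = 29; LS_Task 3 = 29−12 = 17
LF_Task 2 = min(LS_Task 3=17, LS_Task 4=14, LS_Task 6=13, LS_Task 7=20, LS_Task 10=29) = 13; LS_Task 2 = 13−4 = 9
LF_Task 1 = LS_Task 5 = 16; LS_Task 1 = 16−16 = 0
Slack_Task 2 = LS_Task 2 − ES_Task 2 = 9 − 0 = 9

9 days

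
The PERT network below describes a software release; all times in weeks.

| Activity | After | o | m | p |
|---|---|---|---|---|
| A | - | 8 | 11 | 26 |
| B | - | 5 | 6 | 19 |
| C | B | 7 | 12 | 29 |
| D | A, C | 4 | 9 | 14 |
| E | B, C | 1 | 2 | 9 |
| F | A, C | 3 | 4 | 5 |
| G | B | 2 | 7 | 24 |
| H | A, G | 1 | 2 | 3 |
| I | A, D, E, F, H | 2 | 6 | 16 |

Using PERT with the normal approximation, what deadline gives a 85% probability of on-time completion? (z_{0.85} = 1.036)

te_A = (8 + 4·11 + 26)/6 = 78/6 = 13; σ²_A = ((26−8)/6)² = 9.000
te_B = (5 + 4·6 + 19)/6 = 48/6 = 8; σ²_B = ((19−5)/6)² = 5.444
te_C = (7 + 4·12 + 29)/6 = 84/6 = 14; σ²_C = ((29−7)/6)² = 13.444
te_D = (4 + 4·9 + 14)/6 = 54/6 = 9; σ²_D = ((14−4)/6)² = 2.778
te_E = (1 + 4·2 + 9)/6 = 18/6 = 3; σ²_E = ((9−1)/6)² = 1.778
te_F = (3 + 4·4 + 5)/6 = 24/6 = 4; σ²_F = ((5−3)/6)² = 0.111
te_G = (2 + 4·7 + 24)/6 = 54/6 = 9; σ²_G = ((24−2)/6)² = 13.444
te_H = (1 + 4·2 + 3)/6 = 12/6 = 2; σ²_H = ((3−1)/6)² = 0.111
te_I = (2 + 4·6 + 16)/6 = 42/6 = 7; σ²_I = ((16−2)/6)² = 5.444

Forward pass:
ES_A = 0; EF_A = 13
ES_B = 0; EF_B = 8
ES_C = 8; EF_C = 8+14 = 22
ES_D = max(EF_A=13, EF_C=22) = 22; EF_D = 22+9 = 31
ES_E = max(EF_B=8, EF_C=22) = 22; EF_E = 22+3 = 25
ES_F = max(EF_A=13, EF_C=22) = 22; EF_F = 22+4 = 26
ES_G = 8; EF_G = 8+9 = 17
ES_H = max(EF_A=13, EF_G=17) = 17; EF_H = 17+2 = 19
ES_I = max(EF_A=13, EF_D=31, EF_E=25, EF_F=26, EF_H=19) = 31; EF_I = 31+7 = 38
Expected project duration μ = 38 weeks. Critical path: B → C → D → I.

Variance along critical path = 5.444 + 13.444 + 2.778 + 5.444 = 27.111; σ = 5.207 weeks.
D = μ + z·σ = 38 + 1.036·5.207 = 43.4 weeks

43.4 weeks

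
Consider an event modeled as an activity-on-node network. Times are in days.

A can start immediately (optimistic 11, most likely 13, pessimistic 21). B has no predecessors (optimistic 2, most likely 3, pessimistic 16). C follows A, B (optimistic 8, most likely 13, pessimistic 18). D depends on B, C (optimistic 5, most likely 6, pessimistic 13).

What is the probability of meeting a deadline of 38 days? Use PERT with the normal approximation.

0.930

te_A = (11 + 4·13 + 21)/6 = 84/6 = 14; σ²_A = ((21−11)/6)² = 2.778
te_B = (2 + 4·3 + 16)/6 = 30/6 = 5; σ²_B = ((16−2)/6)² = 5.444
te_C = (8 + 4·13 + 18)/6 = 78/6 = 13; σ²_C = ((18−8)/6)² = 2.778
te_D = (5 + 4·6 + 13)/6 = 42/6 = 7; σ²_D = ((13−5)/6)² = 1.778

Forward pass:
ES_A = 0; EF_A = 14
ES_B = 0; EF_B = 5
ES_C = max(EF_A=14, EF_B=5) = 14; EF_C = 14+13 = 27
ES_D = max(EF_B=5, EF_C=27) = 27; EF_D = 27+7 = 34
Expected project duration μ = 34 days. Critical path: A → C → D.

Variance along critical path = 2.778 + 2.778 + 1.778 = 7.333; σ = √7.333 = 2.708 days.
Z = (38 − 34) / 2.708 = 1.477
P(T ≤ 38) = Φ(1.477) ≈ 0.930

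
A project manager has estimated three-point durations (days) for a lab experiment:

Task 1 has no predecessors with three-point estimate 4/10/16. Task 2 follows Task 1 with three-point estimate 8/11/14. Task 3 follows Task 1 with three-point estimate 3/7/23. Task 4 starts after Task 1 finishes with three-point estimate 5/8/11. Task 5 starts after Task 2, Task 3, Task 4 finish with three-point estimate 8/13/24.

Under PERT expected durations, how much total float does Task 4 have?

3 days

te_Task 1 = (4 + 4·10 + 16)/6 = 60/6 = 10
te_Task 2 = (8 + 4·11 + 14)/6 = 66/6 = 11
te_Task 3 = (3 + 4·7 + 23)/6 = 54/6 = 9
te_Task 4 = (5 + 4·8 + 11)/6 = 48/6 = 8
te_Task 5 = (8 + 4·13 + 24)/6 = 84/6 = 14

Forward pass:
ES_Task 1 = 0; EF_Task 1 = 10
ES_Task 2 = 10; EF_Task 2 = 10+11 = 21
ES_Task 3 = 10; EF_Task 3 = 10+9 = 19
ES_Task 4 = 10; EF_Task 4 = 10+8 = 18
ES_Task 5 = max(EF_Task 2=21, EF_Task 3=19, EF_Task 4=18) = 21; EF_Task 5 = 21+14 = 35
Expected project duration μ = 35 days. Critical path: Task 1 → Task 2 → Task 5.

Backward pass:
LF_Task 5 = 35; LS_Task 5 = 35−14 = 21
LF_Task 4 = LS_Task 5 = 21; LS_Task 4 = 21−8 = 13
LF_Task 3 = LS_Task 5 = 21; LS_Task 3 = 21−9 = 12
LF_Task 2 = LS_Task 5 = 21; LS_Task 2 = 21−11 = 10
LF_Task 1 = min(LS_Task 2=10, LS_Task 3=12, LS_Task 4=13) = 10; LS_Task 1 = 10−10 = 0
Slack_Task 4 = LS_Task 4 − ES_Task 4 = 13 − 10 = 3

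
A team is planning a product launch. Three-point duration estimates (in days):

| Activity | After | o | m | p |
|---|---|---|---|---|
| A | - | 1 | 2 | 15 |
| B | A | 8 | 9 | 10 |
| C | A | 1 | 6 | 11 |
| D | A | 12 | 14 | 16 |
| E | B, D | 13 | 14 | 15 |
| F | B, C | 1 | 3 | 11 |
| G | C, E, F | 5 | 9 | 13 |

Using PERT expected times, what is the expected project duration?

te_A = (1 + 4·2 + 15)/6 = 24/6 = 4
te_B = (8 + 4·9 + 10)/6 = 54/6 = 9
te_C = (1 + 4·6 + 11)/6 = 36/6 = 6
te_D = (12 + 4·14 + 16)/6 = 84/6 = 14
te_E = (13 + 4·14 + 15)/6 = 84/6 = 14
te_F = (1 + 4·3 + 11)/6 = 24/6 = 4
te_G = (5 + 4·9 + 13)/6 = 54/6 = 9

Forward pass:
ES_A = 0; EF_A = 4
ES_B = 4; EF_B = 4+9 = 13
ES_C = 4; EF_C = 4+6 = 10
ES_D = 4; EF_D = 4+14 = 18
ES_E = max(EF_B=13, EF_D=18) = 18; EF_E = 18+14 = 32
ES_F = max(EF_B=13, EF_C=10) = 13; EF_F = 13+4 = 17
ES_G = max(EF_C=10, EF_E=32, EF_F=17) = 32; EF_G = 32+9 = 41
Expected project duration μ = 41 days. Critical path: A → D → E → G.

41 days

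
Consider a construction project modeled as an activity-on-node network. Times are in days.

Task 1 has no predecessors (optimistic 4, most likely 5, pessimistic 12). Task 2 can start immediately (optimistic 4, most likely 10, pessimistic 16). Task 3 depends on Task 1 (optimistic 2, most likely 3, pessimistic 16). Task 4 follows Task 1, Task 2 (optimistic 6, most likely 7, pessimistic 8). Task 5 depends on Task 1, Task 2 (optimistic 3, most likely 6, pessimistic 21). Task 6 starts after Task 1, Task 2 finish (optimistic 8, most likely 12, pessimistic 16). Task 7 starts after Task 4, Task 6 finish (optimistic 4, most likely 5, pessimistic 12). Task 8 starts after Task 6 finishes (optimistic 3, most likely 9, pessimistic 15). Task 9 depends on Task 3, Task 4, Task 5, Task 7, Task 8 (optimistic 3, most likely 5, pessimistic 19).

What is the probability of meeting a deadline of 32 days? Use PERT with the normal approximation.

te_Task 1 = (4 + 4·5 + 12)/6 = 36/6 = 6; σ²_Task 1 = ((12−4)/6)² = 1.778
te_Task 2 = (4 + 4·10 + 16)/6 = 60/6 = 10; σ²_Task 2 = ((16−4)/6)² = 4.000
te_Task 3 = (2 + 4·3 + 16)/6 = 30/6 = 5; σ²_Task 3 = ((16−2)/6)² = 5.444
te_Task 4 = (6 + 4·7 + 8)/6 = 42/6 = 7; σ²_Task 4 = ((8−6)/6)² = 0.111
te_Task 5 = (3 + 4·6 + 21)/6 = 48/6 = 8; σ²_Task 5 = ((21−3)/6)² = 9.000
te_Task 6 = (8 + 4·12 + 16)/6 = 72/6 = 12; σ²_Task 6 = ((16−8)/6)² = 1.778
te_Task 7 = (4 + 4·5 + 12)/6 = 36/6 = 6; σ²_Task 7 = ((12−4)/6)² = 1.778
te_Task 8 = (3 + 4·9 + 15)/6 = 54/6 = 9; σ²_Task 8 = ((15−3)/6)² = 4.000
te_Task 9 = (3 + 4·5 + 19)/6 = 42/6 = 7; σ²_Task 9 = ((19−3)/6)² = 7.111

Forward pass:
ES_Task 1 = 0; EF_Task 1 = 6
ES_Task 2 = 0; EF_Task 2 = 10
ES_Task 3 = 6; EF_Task 3 = 6+5 = 11
ES_Task 4 = max(EF_Task 1=6, EF_Task 2=10) = 10; EF_Task 4 = 10+7 = 17
ES_Task 5 = max(EF_Task 1=6, EF_Task 2=10) = 10; EF_Task 5 = 10+8 = 18
ES_Task 6 = max(EF_Task 1=6, EF_Task 2=10) = 10; EF_Task 6 = 10+12 = 22
ES_Task 7 = max(EF_Task 4=17, EF_Task 6=22) = 22; EF_Task 7 = 22+6 = 28
ES_Task 8 = 22; EF_Task 8 = 22+9 = 31
ES_Task 9 = max(EF_Task 3=11, EF_Task 4=17, EF_Task 5=18, EF_Task 7=28, EF_Task 8=31) = 31; EF_Task 9 = 31+7 = 38
Expected project duration μ = 38 days. Critical path: Task 2 → Task 6 → Task 8 → Task 9.

Variance along critical path = 4.000 + 1.778 + 4.000 + 7.111 = 16.889; σ = √16.889 = 4.110 days.
Z = (32 − 38) / 4.110 = -1.460
P(T ≤ 32) = Φ(-1.460) ≈ 0.072

0.072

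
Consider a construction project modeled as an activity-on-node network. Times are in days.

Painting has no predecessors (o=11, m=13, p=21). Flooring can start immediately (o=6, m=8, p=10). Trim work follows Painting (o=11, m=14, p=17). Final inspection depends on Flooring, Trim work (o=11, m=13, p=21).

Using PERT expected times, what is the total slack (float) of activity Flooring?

20 days

te_Painting = (11 + 4·13 + 21)/6 = 84/6 = 14
te_Flooring = (6 + 4·8 + 10)/6 = 48/6 = 8
te_Trim work = (11 + 4·14 + 17)/6 = 84/6 = 14
te_Final inspection = (11 + 4·13 + 21)/6 = 84/6 = 14

Forward pass:
ES_Painting = 0; EF_Painting = 14
ES_Flooring = 0; EF_Flooring = 8
ES_Trim work = 14; EF_Trim work = 14+14 = 28
ES_Final inspection = max(EF_Flooring=8, EF_Trim work=28) = 28; EF_Final inspection = 28+14 = 42
Expected project duration μ = 42 days. Critical path: Painting → Trim work → Final inspection.

Backward pass:
LF_Final inspection = 42; LS_Final inspection = 42−14 = 28
LF_Trim work = LS_Final inspection = 28; LS_Trim work = 28−14 = 14
LF_Flooring = LS_Final inspection = 28; LS_Flooring = 28−8 = 20
LF_Painting = LS_Trim work = 14; LS_Painting = 14−14 = 0
Slack_Flooring = LS_Flooring − ES_Flooring = 20 − 0 = 20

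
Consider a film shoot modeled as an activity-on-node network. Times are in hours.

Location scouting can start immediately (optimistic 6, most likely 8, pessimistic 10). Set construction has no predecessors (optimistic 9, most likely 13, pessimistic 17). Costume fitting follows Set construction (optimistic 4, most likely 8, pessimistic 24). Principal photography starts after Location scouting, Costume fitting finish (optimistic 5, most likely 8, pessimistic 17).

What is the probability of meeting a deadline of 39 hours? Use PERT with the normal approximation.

0.956

te_Location scouting = (6 + 4·8 + 10)/6 = 48/6 = 8; σ²_Location scouting = ((10−6)/6)² = 0.444
te_Set construction = (9 + 4·13 + 17)/6 = 78/6 = 13; σ²_Set construction = ((17−9)/6)² = 1.778
te_Costume fitting = (4 + 4·8 + 24)/6 = 60/6 = 10; σ²_Costume fitting = ((24−4)/6)² = 11.111
te_Principal photography = (5 + 4·8 + 17)/6 = 54/6 = 9; σ²_Principal photography = ((17−5)/6)² = 4.000

Forward pass:
ES_Location scouting = 0; EF_Location scouting = 8
ES_Set construction = 0; EF_Set construction = 13
ES_Costume fitting = 13; EF_Costume fitting = 13+10 = 23
ES_Principal photography = max(EF_Location scouting=8, EF_Costume fitting=23) = 23; EF_Principal photography = 23+9 = 32
Expected project duration μ = 32 hours. Critical path: Set construction → Costume fitting → Principal photography.

Variance along critical path = 1.778 + 11.111 + 4.000 = 16.889; σ = √16.889 = 4.110 hours.
Z = (39 − 32) / 4.110 = 1.703
P(T ≤ 39) = Φ(1.703) ≈ 0.956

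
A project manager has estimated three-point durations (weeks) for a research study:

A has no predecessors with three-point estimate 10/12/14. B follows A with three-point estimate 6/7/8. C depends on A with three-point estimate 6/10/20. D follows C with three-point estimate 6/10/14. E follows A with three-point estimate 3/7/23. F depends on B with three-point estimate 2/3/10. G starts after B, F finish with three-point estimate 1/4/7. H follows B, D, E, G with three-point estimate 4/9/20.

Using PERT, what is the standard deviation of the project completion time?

te_A = (10 + 4·12 + 14)/6 = 72/6 = 12; σ²_A = ((14−10)/6)² = 0.444
te_B = (6 + 4·7 + 8)/6 = 42/6 = 7; σ²_B = ((8−6)/6)² = 0.111
te_C = (6 + 4·10 + 20)/6 = 66/6 = 11; σ²_C = ((20−6)/6)² = 5.444
te_D = (6 + 4·10 + 14)/6 = 60/6 = 10; σ²_D = ((14−6)/6)² = 1.778
te_E = (3 + 4·7 + 23)/6 = 54/6 = 9; σ²_E = ((23−3)/6)² = 11.111
te_F = (2 + 4·3 + 10)/6 = 24/6 = 4; σ²_F = ((10−2)/6)² = 1.778
te_G = (1 + 4·4 + 7)/6 = 24/6 = 4; σ²_G = ((7−1)/6)² = 1.000
te_H = (4 + 4·9 + 20)/6 = 60/6 = 10; σ²_H = ((20−4)/6)² = 7.111

Forward pass:
ES_A = 0; EF_A = 12
ES_B = 12; EF_B = 12+7 = 19
ES_C = 12; EF_C = 12+11 = 23
ES_D = 23; EF_D = 23+10 = 33
ES_E = 12; EF_E = 12+9 = 21
ES_F = 19; EF_F = 19+4 = 23
ES_G = max(EF_B=19, EF_F=23) = 23; EF_G = 23+4 = 27
ES_H = max(EF_B=19, EF_D=33, EF_E=21, EF_G=27) = 33; EF_H = 33+10 = 43
Expected project duration μ = 43 weeks. Critical path: A → C → D → H.

Variance along critical path = 0.444 + 5.444 + 1.778 + 7.111 = 14.778
σ = √14.778 = 3.844 weeks

3.84 weeks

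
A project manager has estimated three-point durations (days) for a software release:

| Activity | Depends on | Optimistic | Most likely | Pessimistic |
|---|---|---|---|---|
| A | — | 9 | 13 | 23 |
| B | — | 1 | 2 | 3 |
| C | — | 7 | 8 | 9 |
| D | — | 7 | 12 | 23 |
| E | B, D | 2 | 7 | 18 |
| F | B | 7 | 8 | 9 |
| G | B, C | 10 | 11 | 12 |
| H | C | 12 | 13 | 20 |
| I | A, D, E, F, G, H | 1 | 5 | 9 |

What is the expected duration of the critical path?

27 days

te_A = (9 + 4·13 + 23)/6 = 84/6 = 14
te_B = (1 + 4·2 + 3)/6 = 12/6 = 2
te_C = (7 + 4·8 + 9)/6 = 48/6 = 8
te_D = (7 + 4·12 + 23)/6 = 78/6 = 13
te_E = (2 + 4·7 + 18)/6 = 48/6 = 8
te_F = (7 + 4·8 + 9)/6 = 48/6 = 8
te_G = (10 + 4·11 + 12)/6 = 66/6 = 11
te_H = (12 + 4·13 + 20)/6 = 84/6 = 14
te_I = (1 + 4·5 + 9)/6 = 30/6 = 5

Forward pass:
ES_A = 0; EF_A = 14
ES_B = 0; EF_B = 2
ES_C = 0; EF_C = 8
ES_D = 0; EF_D = 13
ES_E = max(EF_B=2, EF_D=13) = 13; EF_E = 13+8 = 21
ES_F = 2; EF_F = 2+8 = 10
ES_G = max(EF_B=2, EF_C=8) = 8; EF_G = 8+11 = 19
ES_H = 8; EF_H = 8+14 = 22
ES_I = max(EF_A=14, EF_D=13, EF_E=21, EF_F=10, EF_G=19, EF_H=22) = 22; EF_I = 22+5 = 27
Expected project duration μ = 27 days. Critical path: C → H → I.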